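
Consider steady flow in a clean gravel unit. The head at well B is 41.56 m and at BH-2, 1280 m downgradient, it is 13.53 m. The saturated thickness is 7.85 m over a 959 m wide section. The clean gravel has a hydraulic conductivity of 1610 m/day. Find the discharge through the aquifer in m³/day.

265000

Cross-sectional area A = 959 × 7.85 = 7528 m².
Hydraulic gradient i = (41.56 − 13.53) / 1280 = 28.03 / 1280 = 0.02190.
Darcy's law: Q = K · A · i = 1610 × 7528 × 0.02190 = 2.654e+05 m³/day.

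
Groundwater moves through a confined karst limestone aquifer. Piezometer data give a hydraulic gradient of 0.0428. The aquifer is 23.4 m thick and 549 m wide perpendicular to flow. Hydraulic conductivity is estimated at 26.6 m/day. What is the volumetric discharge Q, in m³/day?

14600

Cross-sectional area A = 549 × 23.4 = 12847 m².
Hydraulic gradient i = 0.0428.
Darcy's law: Q = K · A · i = 26.60 × 12847 × 0.04280 = 14626 m³/day.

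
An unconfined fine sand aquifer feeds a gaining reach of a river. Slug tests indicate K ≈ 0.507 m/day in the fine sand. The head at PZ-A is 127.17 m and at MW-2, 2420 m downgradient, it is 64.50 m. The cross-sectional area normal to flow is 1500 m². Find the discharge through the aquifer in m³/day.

19.7

Hydraulic gradient i = (127.17 − 64.50) / 2420 = 62.67 / 2420 = 0.02590.
Darcy's law: Q = K · A · i = 0.5070 × 1500 × 0.02590 = 19.69 m³/day.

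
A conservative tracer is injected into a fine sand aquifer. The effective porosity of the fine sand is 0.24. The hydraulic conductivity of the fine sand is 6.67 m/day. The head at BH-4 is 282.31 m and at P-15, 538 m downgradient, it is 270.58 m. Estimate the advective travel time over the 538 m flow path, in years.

Hydraulic gradient i = (282.31 − 270.58) / 538 = 11.73 / 538 = 0.02180.
Darcy flux q = K · i = 6.670 × 0.02180 = 0.1454 m/day.
Seepage velocity v = q / n_e = 0.1454 / 0.24 = 0.6059 m/day.
Travel time t = L / v = 538 / 0.6059 = 887.9 days = 2.431 years.

2.43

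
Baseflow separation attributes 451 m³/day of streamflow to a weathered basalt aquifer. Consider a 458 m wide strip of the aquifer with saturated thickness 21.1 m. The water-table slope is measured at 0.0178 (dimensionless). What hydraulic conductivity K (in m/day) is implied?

Cross-sectional area A = 458 × 21.1 = 9664 m².
Hydraulic gradient i = 0.0178.
From Q = K·A·i, K = Q / (A·i) = 451 / (9664 × 0.01780) = 2.622 m/day.

2.62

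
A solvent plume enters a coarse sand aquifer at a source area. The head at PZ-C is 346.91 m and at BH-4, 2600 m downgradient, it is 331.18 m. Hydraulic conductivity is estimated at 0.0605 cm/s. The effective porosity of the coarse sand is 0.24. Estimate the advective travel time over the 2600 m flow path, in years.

5.40

Convert K: 0.0605 cm/s × 864 = 52.27 m/day.
Hydraulic gradient i = (346.91 − 331.18) / 2600 = 15.73 / 2600 = 0.006050.
Darcy flux q = K · i = 52.27 × 0.006050 = 0.3162 m/day.
Seepage velocity v = q / n_e = 0.3162 / 0.24 = 1.318 m/day.
Travel time t = L / v = 2600 / 1.318 = 1973 days = 5.402 years.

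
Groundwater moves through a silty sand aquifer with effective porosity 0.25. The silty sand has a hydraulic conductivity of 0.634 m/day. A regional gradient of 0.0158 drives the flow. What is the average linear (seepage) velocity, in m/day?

Hydraulic gradient i = 0.0158.
Darcy flux q = K · i = 0.6340 × 0.01580 = 0.01002 m/day.
Seepage velocity v = q / n_e = 0.01002 / 0.25 = 0.04007 m/day.

0.0401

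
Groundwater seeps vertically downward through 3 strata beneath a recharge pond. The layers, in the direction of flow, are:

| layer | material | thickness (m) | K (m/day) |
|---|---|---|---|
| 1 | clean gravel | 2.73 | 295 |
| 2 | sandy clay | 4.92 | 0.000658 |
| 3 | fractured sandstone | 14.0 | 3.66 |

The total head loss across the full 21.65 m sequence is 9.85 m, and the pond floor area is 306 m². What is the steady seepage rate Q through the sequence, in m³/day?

0.403

Flow is perpendicular to layering, so the layers act in series and the equivalent K is the thickness-weighted harmonic mean.
Total thickness L = 2.73 + 4.92 + 14.0 = 21.65 m.
Σ(b_i/K_i) = 2.73/295 + 4.92/0.000658 + 14.0/3.66 = 7481 d.
K_eq = L / Σ(b_i/K_i) = 21.65 / 7481 = 0.002894 m/day.
Q = K_eq · A · (Δh/L) = 0.002894 × 306 × (9.85/21.65) = 0.4029 m³/day.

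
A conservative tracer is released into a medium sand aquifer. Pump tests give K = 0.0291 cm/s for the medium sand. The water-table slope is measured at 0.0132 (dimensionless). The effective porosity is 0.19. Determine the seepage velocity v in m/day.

Convert K: 0.0291 cm/s × 864 = 25.14 m/day.
Hydraulic gradient i = 0.0132.
Darcy flux q = K · i = 25.14 × 0.01320 = 0.3319 m/day.
Seepage velocity v = q / n_e = 0.3319 / 0.19 = 1.747 m/day.

1.75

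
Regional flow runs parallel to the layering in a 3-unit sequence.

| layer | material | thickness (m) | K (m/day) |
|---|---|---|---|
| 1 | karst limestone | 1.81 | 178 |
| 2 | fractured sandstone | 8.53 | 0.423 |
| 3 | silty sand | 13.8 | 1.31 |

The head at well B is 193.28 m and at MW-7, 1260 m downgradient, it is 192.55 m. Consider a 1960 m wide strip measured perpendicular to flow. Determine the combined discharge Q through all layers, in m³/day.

390

Flow is parallel to layering, so each bed carries its own Darcy discharge and the transmissivities add.
Σ(K_i·b_i) = 178×1.81 + 0.423×8.53 + 1.31×13.8 = 343.9 m²/day.
Hydraulic gradient i = (193.28 − 192.55) / 1260 = 0.73 / 1260 = 0.0005794.
Q = Σ(K_i·b_i) · W · i = 343.9 × 1960 × 0.0005794 = 390.5 m³/day.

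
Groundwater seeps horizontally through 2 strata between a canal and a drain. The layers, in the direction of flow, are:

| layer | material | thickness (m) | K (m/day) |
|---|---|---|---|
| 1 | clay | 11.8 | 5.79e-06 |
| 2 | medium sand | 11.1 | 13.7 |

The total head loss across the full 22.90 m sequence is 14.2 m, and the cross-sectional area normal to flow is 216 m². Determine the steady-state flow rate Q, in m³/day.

0.00151

Flow is perpendicular to layering, so the layers act in series and the equivalent K is the thickness-weighted harmonic mean.
Total thickness L = 11.8 + 11.1 = 22.90 m.
Σ(b_i/K_i) = 11.8/5.79e-06 + 11.1/13.7 = 2.038e+06 d.
K_eq = L / Σ(b_i/K_i) = 22.90 / 2.038e+06 = 1.124e-05 m/day.
Q = K_eq · A · (Δh/L) = 1.124e-05 × 216 × (14.2/22.90) = 0.001505 m³/day.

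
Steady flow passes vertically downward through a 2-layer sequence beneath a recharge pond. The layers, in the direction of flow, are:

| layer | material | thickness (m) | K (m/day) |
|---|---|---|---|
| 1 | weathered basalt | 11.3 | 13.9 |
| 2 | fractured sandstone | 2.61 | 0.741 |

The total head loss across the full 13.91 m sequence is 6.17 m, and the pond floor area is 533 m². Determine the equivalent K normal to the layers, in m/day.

Flow is perpendicular to layering, so the layers act in series and the equivalent K is the thickness-weighted harmonic mean.
Total thickness L = 11.3 + 2.61 = 13.91 m.
Σ(b_i/K_i) = 11.3/13.9 + 2.61/0.741 = 4.335 d.
K_eq = L / Σ(b_i/K_i) = 13.91 / 4.335 = 3.209 m/day.

3.21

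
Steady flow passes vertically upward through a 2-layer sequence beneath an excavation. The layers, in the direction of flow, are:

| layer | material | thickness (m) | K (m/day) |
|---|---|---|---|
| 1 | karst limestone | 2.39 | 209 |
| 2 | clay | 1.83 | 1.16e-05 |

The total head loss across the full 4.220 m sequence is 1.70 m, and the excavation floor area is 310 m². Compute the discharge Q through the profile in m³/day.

0.00334

Flow is perpendicular to layering, so the layers act in series and the equivalent K is the thickness-weighted harmonic mean.
Total thickness L = 2.39 + 1.83 = 4.220 m.
Σ(b_i/K_i) = 2.39/209 + 1.83/1.16e-05 = 1.578e+05 d.
K_eq = L / Σ(b_i/K_i) = 4.220 / 1.578e+05 = 2.675e-05 m/day.
Q = K_eq · A · (Δh/L) = 2.675e-05 × 310 × (1.70/4.220) = 0.003341 m³/day.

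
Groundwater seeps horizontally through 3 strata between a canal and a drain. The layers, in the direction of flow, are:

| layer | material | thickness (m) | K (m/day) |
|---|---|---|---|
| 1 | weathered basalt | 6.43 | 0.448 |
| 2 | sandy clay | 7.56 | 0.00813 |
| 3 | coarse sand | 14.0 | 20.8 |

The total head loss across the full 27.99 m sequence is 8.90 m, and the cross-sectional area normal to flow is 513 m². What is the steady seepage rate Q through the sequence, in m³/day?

Flow is perpendicular to layering, so the layers act in series and the equivalent K is the thickness-weighted harmonic mean.
Total thickness L = 6.43 + 7.56 + 14.0 = 27.99 m.
Σ(b_i/K_i) = 6.43/0.448 + 7.56/0.00813 + 14.0/20.8 = 944.9 d.
K_eq = L / Σ(b_i/K_i) = 27.99 / 944.9 = 0.02962 m/day.
Q = K_eq · A · (Δh/L) = 0.02962 × 513 × (8.90/27.99) = 4.832 m³/day.

4.83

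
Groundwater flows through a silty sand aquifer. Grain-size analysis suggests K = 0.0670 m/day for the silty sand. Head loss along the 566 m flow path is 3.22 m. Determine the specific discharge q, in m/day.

0.000381

Hydraulic gradient i = Δh / L = 3.22 / 566 = 0.005689.
Specific discharge q = K · i = 0.06700 × 0.005689 = 0.0003812 m/day.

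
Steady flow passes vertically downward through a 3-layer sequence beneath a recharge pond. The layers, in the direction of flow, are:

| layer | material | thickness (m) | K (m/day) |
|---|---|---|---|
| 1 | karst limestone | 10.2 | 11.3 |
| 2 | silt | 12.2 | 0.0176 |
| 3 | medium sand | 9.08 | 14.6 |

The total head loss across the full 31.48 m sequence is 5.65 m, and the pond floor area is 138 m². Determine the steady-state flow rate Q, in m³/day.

1.12

Flow is perpendicular to layering, so the layers act in series and the equivalent K is the thickness-weighted harmonic mean.
Total thickness L = 10.2 + 12.2 + 9.08 = 31.48 m.
Σ(b_i/K_i) = 10.2/11.3 + 12.2/0.0176 + 9.08/14.6 = 694.7 d.
K_eq = L / Σ(b_i/K_i) = 31.48 / 694.7 = 0.04531 m/day.
Q = K_eq · A · (Δh/L) = 0.04531 × 138 × (5.65/31.48) = 1.122 m³/day.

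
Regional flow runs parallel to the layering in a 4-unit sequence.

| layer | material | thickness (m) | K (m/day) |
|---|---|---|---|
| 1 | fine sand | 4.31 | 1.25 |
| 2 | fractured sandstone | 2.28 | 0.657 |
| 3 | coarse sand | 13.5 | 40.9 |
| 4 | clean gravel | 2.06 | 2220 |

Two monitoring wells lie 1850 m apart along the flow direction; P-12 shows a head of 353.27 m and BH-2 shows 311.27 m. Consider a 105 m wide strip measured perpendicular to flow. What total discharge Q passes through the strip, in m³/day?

12200

Flow is parallel to layering, so each bed carries its own Darcy discharge and the transmissivities add.
Σ(K_i·b_i) = 1.25×4.31 + 0.657×2.28 + 40.9×13.5 + 2220×2.06 = 5132 m²/day.
Hydraulic gradient i = (353.27 − 311.27) / 1850 = 42 / 1850 = 0.02270.
Q = Σ(K_i·b_i) · W · i = 5132 × 105 × 0.02270 = 12234 m³/day.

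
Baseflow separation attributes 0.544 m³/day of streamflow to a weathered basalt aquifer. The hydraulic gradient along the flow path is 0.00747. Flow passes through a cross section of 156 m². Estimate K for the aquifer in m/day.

0.467

Hydraulic gradient i = 0.00747.
From Q = K·A·i, K = Q / (A·i) = 0.544 / (156.0 × 0.007470) = 0.4668 m/day.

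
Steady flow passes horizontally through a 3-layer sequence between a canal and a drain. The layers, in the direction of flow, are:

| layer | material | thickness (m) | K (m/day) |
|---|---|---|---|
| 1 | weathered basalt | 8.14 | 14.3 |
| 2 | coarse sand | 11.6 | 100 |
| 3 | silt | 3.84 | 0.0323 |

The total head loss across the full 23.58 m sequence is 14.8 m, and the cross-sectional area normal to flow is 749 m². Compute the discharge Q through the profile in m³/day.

92.7

Flow is perpendicular to layering, so the layers act in series and the equivalent K is the thickness-weighted harmonic mean.
Total thickness L = 8.14 + 11.6 + 3.84 = 23.58 m.
Σ(b_i/K_i) = 8.14/14.3 + 11.6/100 + 3.84/0.0323 = 119.6 d.
K_eq = L / Σ(b_i/K_i) = 23.58 / 119.6 = 0.1972 m/day.
Q = K_eq · A · (Δh/L) = 0.1972 × 749 × (14.8/23.58) = 92.71 m³/day.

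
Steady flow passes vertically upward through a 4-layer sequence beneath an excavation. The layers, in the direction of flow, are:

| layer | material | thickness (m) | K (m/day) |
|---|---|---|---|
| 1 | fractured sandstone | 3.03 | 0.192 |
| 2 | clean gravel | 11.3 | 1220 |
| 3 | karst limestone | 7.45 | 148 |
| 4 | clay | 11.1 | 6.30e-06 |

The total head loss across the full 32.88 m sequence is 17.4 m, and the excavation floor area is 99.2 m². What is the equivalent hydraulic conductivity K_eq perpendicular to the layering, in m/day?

1.87e-05

Flow is perpendicular to layering, so the layers act in series and the equivalent K is the thickness-weighted harmonic mean.
Total thickness L = 3.03 + 11.3 + 7.45 + 11.1 = 32.88 m.
Σ(b_i/K_i) = 3.03/0.192 + 11.3/1220 + 7.45/148 + 11.1/6.30e-06 = 1.762e+06 d.
K_eq = L / Σ(b_i/K_i) = 32.88 / 1.762e+06 = 1.866e-05 m/day.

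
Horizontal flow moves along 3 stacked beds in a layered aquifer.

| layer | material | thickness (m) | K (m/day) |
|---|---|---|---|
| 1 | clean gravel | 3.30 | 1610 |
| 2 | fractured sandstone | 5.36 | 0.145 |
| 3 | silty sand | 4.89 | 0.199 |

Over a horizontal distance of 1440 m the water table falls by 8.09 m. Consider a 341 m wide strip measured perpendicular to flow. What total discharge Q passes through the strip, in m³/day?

10200

Flow is parallel to layering, so each bed carries its own Darcy discharge and the transmissivities add.
Σ(K_i·b_i) = 1610×3.30 + 0.145×5.36 + 0.199×4.89 = 5315 m²/day.
Hydraulic gradient i = Δh / L = 8.09 / 1440 = 0.005618.
Q = Σ(K_i·b_i) · W · i = 5315 × 341 × 0.005618 = 10182 m³/day.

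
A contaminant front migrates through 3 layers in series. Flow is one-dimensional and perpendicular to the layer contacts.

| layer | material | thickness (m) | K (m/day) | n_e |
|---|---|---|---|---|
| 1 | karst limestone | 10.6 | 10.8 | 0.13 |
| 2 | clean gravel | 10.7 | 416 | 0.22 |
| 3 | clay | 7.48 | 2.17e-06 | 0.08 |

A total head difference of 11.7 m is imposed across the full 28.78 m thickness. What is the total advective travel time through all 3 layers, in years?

3490

With flow normal to the layers, continuity requires the same specific discharge q through every layer.
Σ(b_i/K_i) = 10.6/10.8 + 10.7/416 + 7.48/2.17e-06 = 3.447e+06 d.
q = Δh / Σ(b_i/K_i) = 11.7 / 3.447e+06 = 3.394e-06 m/day.
In each layer the seepage velocity is v_i = q/n_i, so the layer transit time is t_i = b_i·n_i / q:
  layer 1 (karst limestone): t_1 = 10.6 × 0.13 / 3.394e-06 = 4.060e+05 d
  layer 2 (clean gravel): t_2 = 10.7 × 0.22 / 3.394e-06 = 6.935e+05 d
  layer 3 (clay): t_3 = 7.48 × 0.08 / 3.394e-06 = 1.763e+05 d
Total t = Σ t_i = 1.276e+06 days = 3493 years.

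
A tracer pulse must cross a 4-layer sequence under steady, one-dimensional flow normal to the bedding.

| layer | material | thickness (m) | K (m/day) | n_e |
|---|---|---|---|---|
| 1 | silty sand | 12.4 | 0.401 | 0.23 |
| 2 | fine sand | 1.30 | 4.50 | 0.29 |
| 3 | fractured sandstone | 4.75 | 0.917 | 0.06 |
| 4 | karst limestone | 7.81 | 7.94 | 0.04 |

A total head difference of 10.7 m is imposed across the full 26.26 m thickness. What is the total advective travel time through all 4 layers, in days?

13.4

With flow normal to the layers, continuity requires the same specific discharge q through every layer.
Σ(b_i/K_i) = 12.4/0.401 + 1.30/4.50 + 4.75/0.917 + 7.81/7.94 = 37.38 d.
q = Δh / Σ(b_i/K_i) = 10.7 / 37.38 = 0.2863 m/day.
In each layer the seepage velocity is v_i = q/n_i, so the layer transit time is t_i = b_i·n_i / q:
  layer 1 (silty sand): t_1 = 12.4 × 0.23 / 0.2863 = 9.962 d
  layer 2 (fine sand): t_2 = 1.30 × 0.29 / 0.2863 = 1.317 d
  layer 3 (fractured sandstone): t_3 = 4.75 × 0.06 / 0.2863 = 0.9955 d
  layer 4 (karst limestone): t_4 = 7.81 × 0.04 / 0.2863 = 1.091 d
Total t = Σ t_i = 13.37 days.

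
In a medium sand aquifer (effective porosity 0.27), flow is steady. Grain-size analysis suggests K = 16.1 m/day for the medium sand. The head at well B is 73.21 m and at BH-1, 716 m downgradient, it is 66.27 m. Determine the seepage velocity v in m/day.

0.578

Hydraulic gradient i = (73.21 − 66.27) / 716 = 6.94 / 716 = 0.009693.
Darcy flux q = K · i = 16.10 × 0.009693 = 0.1561 m/day.
Seepage velocity v = q / n_e = 0.1561 / 0.27 = 0.5780 m/day.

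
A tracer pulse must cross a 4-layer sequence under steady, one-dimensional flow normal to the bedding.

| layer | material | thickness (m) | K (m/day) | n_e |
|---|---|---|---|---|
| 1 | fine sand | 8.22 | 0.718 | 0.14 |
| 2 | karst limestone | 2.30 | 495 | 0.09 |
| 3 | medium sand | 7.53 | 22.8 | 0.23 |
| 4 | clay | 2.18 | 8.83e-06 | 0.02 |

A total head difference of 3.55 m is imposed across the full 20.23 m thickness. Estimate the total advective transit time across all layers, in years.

597

With flow normal to the layers, continuity requires the same specific discharge q through every layer.
Σ(b_i/K_i) = 8.22/0.718 + 2.30/495 + 7.53/22.8 + 2.18/8.83e-06 = 2.469e+05 d.
q = Δh / Σ(b_i/K_i) = 3.55 / 2.469e+05 = 1.438e-05 m/day.
In each layer the seepage velocity is v_i = q/n_i, so the layer transit time is t_i = b_i·n_i / q:
  layer 1 (fine sand): t_1 = 8.22 × 0.14 / 1.438e-05 = 80036 d
  layer 2 (karst limestone): t_2 = 2.30 × 0.09 / 1.438e-05 = 14397 d
  layer 3 (medium sand): t_3 = 7.53 × 0.23 / 1.438e-05 = 1.205e+05 d
  layer 4 (clay): t_4 = 2.18 × 0.02 / 1.438e-05 = 3032 d
Total t = Σ t_i = 2.179e+05 days = 596.6 years.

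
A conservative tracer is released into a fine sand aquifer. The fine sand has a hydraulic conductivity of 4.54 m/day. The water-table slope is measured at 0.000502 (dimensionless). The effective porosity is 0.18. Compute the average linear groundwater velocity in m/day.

Hydraulic gradient i = 0.000502.
Darcy flux q = K · i = 4.540 × 0.0005020 = 0.002279 m/day.
Seepage velocity v = q / n_e = 0.002279 / 0.18 = 0.01266 m/day.

0.0127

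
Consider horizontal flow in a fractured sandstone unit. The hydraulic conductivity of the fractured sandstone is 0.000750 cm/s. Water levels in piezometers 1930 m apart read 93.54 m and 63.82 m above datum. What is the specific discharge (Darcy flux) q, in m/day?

0.00998

Convert K: 0.000750 cm/s × 864 = 0.6480 m/day.
Hydraulic gradient i = (93.54 − 63.82) / 1930 = 29.72 / 1930 = 0.01540.
Specific discharge q = K · i = 0.6480 × 0.01540 = 0.009979 m/day.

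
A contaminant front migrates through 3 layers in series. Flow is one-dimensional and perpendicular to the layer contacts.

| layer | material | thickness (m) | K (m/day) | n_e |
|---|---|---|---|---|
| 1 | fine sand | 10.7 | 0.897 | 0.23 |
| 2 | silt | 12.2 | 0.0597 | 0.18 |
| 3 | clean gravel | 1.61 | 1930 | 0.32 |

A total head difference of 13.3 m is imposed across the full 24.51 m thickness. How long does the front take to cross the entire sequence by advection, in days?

With flow normal to the layers, continuity requires the same specific discharge q through every layer.
Σ(b_i/K_i) = 10.7/0.897 + 12.2/0.0597 + 1.61/1930 = 216.3 d.
q = Δh / Σ(b_i/K_i) = 13.3 / 216.3 = 0.06149 m/day.
In each layer the seepage velocity is v_i = q/n_i, so the layer transit time is t_i = b_i·n_i / q:
  layer 1 (fine sand): t_1 = 10.7 × 0.23 / 0.06149 = 40.02 d
  layer 2 (silt): t_2 = 12.2 × 0.18 / 0.06149 = 35.71 d
  layer 3 (clean gravel): t_3 = 1.61 × 0.32 / 0.06149 = 8.378 d
Total t = Σ t_i = 84.11 days.

84.1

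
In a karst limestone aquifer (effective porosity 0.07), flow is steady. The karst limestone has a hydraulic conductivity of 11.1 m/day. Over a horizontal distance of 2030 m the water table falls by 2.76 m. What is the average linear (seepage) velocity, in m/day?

0.216

Hydraulic gradient i = Δh / L = 2.76 / 2030 = 0.001360.
Darcy flux q = K · i = 11.10 × 0.001360 = 0.01509 m/day.
Seepage velocity v = q / n_e = 0.01509 / 0.07 = 0.2156 m/day.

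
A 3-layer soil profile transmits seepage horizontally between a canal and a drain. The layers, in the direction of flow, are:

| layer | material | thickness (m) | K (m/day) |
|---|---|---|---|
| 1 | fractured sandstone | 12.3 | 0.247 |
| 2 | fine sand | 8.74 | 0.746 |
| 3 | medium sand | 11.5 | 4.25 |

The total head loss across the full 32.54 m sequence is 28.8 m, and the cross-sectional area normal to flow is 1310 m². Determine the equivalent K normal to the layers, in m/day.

Flow is perpendicular to layering, so the layers act in series and the equivalent K is the thickness-weighted harmonic mean.
Total thickness L = 12.3 + 8.74 + 11.5 = 32.54 m.
Σ(b_i/K_i) = 12.3/0.247 + 8.74/0.746 + 11.5/4.25 = 64.22 d.
K_eq = L / Σ(b_i/K_i) = 32.54 / 64.22 = 0.5067 m/day.

0.507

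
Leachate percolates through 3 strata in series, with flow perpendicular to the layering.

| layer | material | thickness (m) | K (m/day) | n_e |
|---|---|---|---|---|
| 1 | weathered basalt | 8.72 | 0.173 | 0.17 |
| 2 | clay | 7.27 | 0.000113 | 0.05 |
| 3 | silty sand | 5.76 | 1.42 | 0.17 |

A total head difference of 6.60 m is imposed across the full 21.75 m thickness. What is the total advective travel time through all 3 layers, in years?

With flow normal to the layers, continuity requires the same specific discharge q through every layer.
Σ(b_i/K_i) = 8.72/0.173 + 7.27/0.000113 + 5.76/1.42 = 64391 d.
q = Δh / Σ(b_i/K_i) = 6.60 / 64391 = 0.0001025 m/day.
In each layer the seepage velocity is v_i = q/n_i, so the layer transit time is t_i = b_i·n_i / q:
  layer 1 (weathered basalt): t_1 = 8.72 × 0.17 / 0.0001025 = 14463 d
  layer 2 (clay): t_2 = 7.27 × 0.05 / 0.0001025 = 3546 d
  layer 3 (silty sand): t_3 = 5.76 × 0.17 / 0.0001025 = 9553 d
Total t = Σ t_i = 27562 days = 75.46 years.

75.5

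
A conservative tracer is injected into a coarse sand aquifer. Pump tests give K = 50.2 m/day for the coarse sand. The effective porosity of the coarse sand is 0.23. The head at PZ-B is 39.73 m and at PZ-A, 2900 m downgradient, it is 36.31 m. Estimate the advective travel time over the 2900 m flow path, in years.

Hydraulic gradient i = (39.73 − 36.31) / 2900 = 3.42 / 2900 = 0.001179.
Darcy flux q = K · i = 50.20 × 0.001179 = 0.05920 m/day.
Seepage velocity v = q / n_e = 0.05920 / 0.23 = 0.2574 m/day.
Travel time t = L / v = 2900 / 0.2574 = 11267 days = 30.85 years.

30.8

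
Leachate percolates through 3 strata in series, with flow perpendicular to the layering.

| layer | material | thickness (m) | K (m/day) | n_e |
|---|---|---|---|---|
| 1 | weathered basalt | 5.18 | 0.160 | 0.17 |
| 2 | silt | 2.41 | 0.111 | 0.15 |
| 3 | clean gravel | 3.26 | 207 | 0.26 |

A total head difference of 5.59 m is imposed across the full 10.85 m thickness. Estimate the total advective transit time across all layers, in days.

With flow normal to the layers, continuity requires the same specific discharge q through every layer.
Σ(b_i/K_i) = 5.18/0.160 + 2.41/0.111 + 3.26/207 = 54.10 d.
q = Δh / Σ(b_i/K_i) = 5.59 / 54.10 = 0.1033 m/day.
In each layer the seepage velocity is v_i = q/n_i, so the layer transit time is t_i = b_i·n_i / q:
  layer 1 (weathered basalt): t_1 = 5.18 × 0.17 / 0.1033 = 8.523 d
  layer 2 (silt): t_2 = 2.41 × 0.15 / 0.1033 = 3.499 d
  layer 3 (clean gravel): t_3 = 3.26 × 0.26 / 0.1033 = 8.203 d
Total t = Σ t_i = 20.23 days.

20.2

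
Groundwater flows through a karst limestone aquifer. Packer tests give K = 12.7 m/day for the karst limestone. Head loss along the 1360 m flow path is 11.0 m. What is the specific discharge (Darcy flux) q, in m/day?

0.103

Hydraulic gradient i = Δh / L = 11.0 / 1360 = 0.008088.
Specific discharge q = K · i = 12.70 × 0.008088 = 0.1027 m/day.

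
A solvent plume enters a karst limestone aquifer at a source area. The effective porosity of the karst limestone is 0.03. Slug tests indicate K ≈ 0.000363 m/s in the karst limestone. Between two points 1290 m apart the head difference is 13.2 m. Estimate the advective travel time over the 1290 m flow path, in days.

121

Convert K: 0.000363 m/s × 86400 = 31.36 m/day.
Hydraulic gradient i = Δh / L = 13.2 / 1290 = 0.01023.
Darcy flux q = K · i = 31.36 × 0.01023 = 0.3209 m/day.
Seepage velocity v = q / n_e = 0.3209 / 0.03 = 10.70 m/day.
Travel time t = L / v = 1290 / 10.70 = 120.6 days.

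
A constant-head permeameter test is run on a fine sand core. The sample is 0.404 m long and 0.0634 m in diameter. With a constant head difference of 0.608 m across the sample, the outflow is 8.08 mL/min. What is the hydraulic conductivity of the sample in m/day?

2.45

Cross-sectional area A = π·(d/2)² = π × (0.0634/2)² = 0.003157 m².
Convert discharge: 8.08 mL/min = 1.347e-07 m³/s.
Darcy's law rearranged: K = Q·L / (A·Δh) = 1.347e-07 × 0.404 / (0.003157 × 0.608) = 2.834e-05 m/s = 2.449 m/day.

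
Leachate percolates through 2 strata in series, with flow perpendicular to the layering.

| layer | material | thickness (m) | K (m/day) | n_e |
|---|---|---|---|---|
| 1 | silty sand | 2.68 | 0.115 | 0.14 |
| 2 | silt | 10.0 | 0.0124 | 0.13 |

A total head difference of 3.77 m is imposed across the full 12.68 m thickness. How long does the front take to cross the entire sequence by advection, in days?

With flow normal to the layers, continuity requires the same specific discharge q through every layer.
Σ(b_i/K_i) = 2.68/0.115 + 10.0/0.0124 = 829.8 d.
q = Δh / Σ(b_i/K_i) = 3.77 / 829.8 = 0.004544 m/day.
In each layer the seepage velocity is v_i = q/n_i, so the layer transit time is t_i = b_i·n_i / q:
  layer 1 (silty sand): t_1 = 2.68 × 0.14 / 0.004544 = 82.58 d
  layer 2 (silt): t_2 = 10.0 × 0.13 / 0.004544 = 286.1 d
Total t = Σ t_i = 368.7 days.

369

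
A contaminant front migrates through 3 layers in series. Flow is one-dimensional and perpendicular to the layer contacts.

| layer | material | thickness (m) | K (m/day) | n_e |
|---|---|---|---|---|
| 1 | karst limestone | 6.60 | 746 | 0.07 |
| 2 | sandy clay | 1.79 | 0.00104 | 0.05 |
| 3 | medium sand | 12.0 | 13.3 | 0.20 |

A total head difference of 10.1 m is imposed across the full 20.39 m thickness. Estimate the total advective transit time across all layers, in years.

1.38

With flow normal to the layers, continuity requires the same specific discharge q through every layer.
Σ(b_i/K_i) = 6.60/746 + 1.79/0.00104 + 12.0/13.3 = 1722 d.
q = Δh / Σ(b_i/K_i) = 10.1 / 1722 = 0.005865 m/day.
In each layer the seepage velocity is v_i = q/n_i, so the layer transit time is t_i = b_i·n_i / q:
  layer 1 (karst limestone): t_1 = 6.60 × 0.07 / 0.005865 = 78.77 d
  layer 2 (sandy clay): t_2 = 1.79 × 0.05 / 0.005865 = 15.26 d
  layer 3 (medium sand): t_3 = 12.0 × 0.20 / 0.005865 = 409.2 d
Total t = Σ t_i = 503.2 days = 1.378 years.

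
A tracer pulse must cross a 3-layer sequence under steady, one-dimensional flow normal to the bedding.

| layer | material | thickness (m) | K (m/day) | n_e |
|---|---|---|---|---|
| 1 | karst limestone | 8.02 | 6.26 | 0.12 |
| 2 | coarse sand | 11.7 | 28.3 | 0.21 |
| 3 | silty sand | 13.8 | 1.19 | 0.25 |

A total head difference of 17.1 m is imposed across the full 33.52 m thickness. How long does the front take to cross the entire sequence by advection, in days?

5.34

With flow normal to the layers, continuity requires the same specific discharge q through every layer.
Σ(b_i/K_i) = 8.02/6.26 + 11.7/28.3 + 13.8/1.19 = 13.29 d.
q = Δh / Σ(b_i/K_i) = 17.1 / 13.29 = 1.287 m/day.
In each layer the seepage velocity is v_i = q/n_i, so the layer transit time is t_i = b_i·n_i / q:
  layer 1 (karst limestone): t_1 = 8.02 × 0.12 / 1.287 = 0.7480 d
  layer 2 (coarse sand): t_2 = 11.7 × 0.21 / 1.287 = 1.910 d
  layer 3 (silty sand): t_3 = 13.8 × 0.25 / 1.287 = 2.682 d
Total t = Σ t_i = 5.339 days.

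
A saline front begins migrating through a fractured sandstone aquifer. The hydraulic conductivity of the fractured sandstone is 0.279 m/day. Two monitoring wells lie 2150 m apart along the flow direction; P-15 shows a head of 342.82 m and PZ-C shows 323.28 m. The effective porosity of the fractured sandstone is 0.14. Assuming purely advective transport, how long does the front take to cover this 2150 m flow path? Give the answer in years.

325

Hydraulic gradient i = (342.82 − 323.28) / 2150 = 19.54 / 2150 = 0.009088.
Darcy flux q = K · i = 0.2790 × 0.009088 = 0.002536 m/day.
Seepage velocity v = q / n_e = 0.002536 / 0.14 = 0.01811 m/day.
Travel time t = L / v = 2150 / 0.01811 = 1.187e+05 days = 325.0 years.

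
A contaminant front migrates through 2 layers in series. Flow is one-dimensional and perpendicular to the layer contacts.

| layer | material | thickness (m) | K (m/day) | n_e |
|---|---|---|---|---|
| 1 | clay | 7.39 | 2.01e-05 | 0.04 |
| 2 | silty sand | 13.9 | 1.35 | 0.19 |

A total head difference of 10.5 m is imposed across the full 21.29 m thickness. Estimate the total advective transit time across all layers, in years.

282

With flow normal to the layers, continuity requires the same specific discharge q through every layer.
Σ(b_i/K_i) = 7.39/2.01e-05 + 13.9/1.35 = 3.677e+05 d.
q = Δh / Σ(b_i/K_i) = 10.5 / 3.677e+05 = 2.856e-05 m/day.
In each layer the seepage velocity is v_i = q/n_i, so the layer transit time is t_i = b_i·n_i / q:
  layer 1 (clay): t_1 = 7.39 × 0.04 / 2.856e-05 = 10351 d
  layer 2 (silty sand): t_2 = 13.9 × 0.19 / 2.856e-05 = 92478 d
Total t = Σ t_i = 1.028e+05 days = 281.5 years.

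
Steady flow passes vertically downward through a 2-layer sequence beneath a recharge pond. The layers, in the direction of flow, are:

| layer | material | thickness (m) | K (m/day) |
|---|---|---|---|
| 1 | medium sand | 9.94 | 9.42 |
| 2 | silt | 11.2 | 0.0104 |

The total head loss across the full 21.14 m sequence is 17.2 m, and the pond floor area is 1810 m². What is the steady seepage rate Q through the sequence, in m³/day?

28.9

Flow is perpendicular to layering, so the layers act in series and the equivalent K is the thickness-weighted harmonic mean.
Total thickness L = 9.94 + 11.2 = 21.14 m.
Σ(b_i/K_i) = 9.94/9.42 + 11.2/0.0104 = 1078 d.
K_eq = L / Σ(b_i/K_i) = 21.14 / 1078 = 0.01961 m/day.
Q = K_eq · A · (Δh/L) = 0.01961 × 1810 × (17.2/21.14) = 28.88 m³/day.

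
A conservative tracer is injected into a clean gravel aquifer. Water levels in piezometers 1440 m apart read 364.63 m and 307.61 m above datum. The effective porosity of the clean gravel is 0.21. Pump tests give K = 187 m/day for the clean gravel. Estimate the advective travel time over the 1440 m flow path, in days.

Hydraulic gradient i = (364.63 − 307.61) / 1440 = 57.02 / 1440 = 0.03960.
Darcy flux q = K · i = 187.0 × 0.03960 = 7.405 m/day.
Seepage velocity v = q / n_e = 7.405 / 0.21 = 35.26 m/day.
Travel time t = L / v = 1440 / 35.26 = 40.84 days.

40.8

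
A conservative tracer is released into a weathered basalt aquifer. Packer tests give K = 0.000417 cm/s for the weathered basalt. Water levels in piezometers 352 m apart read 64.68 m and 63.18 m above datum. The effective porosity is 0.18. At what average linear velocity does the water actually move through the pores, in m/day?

0.00853

Convert K: 0.000417 cm/s × 864 = 0.3603 m/day.
Hydraulic gradient i = (64.68 − 63.18) / 352 = 1.5 / 352 = 0.004261.
Darcy flux q = K · i = 0.3603 × 0.004261 = 0.001535 m/day.
Seepage velocity v = q / n_e = 0.001535 / 0.18 = 0.008530 m/day.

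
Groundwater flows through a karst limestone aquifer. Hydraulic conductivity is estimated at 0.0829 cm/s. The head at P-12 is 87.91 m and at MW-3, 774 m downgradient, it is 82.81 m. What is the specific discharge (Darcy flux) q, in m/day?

0.472

Convert K: 0.0829 cm/s × 864 = 71.63 m/day.
Hydraulic gradient i = (87.91 − 82.81) / 774 = 5.1 / 774 = 0.006589.
Specific discharge q = K · i = 71.63 × 0.006589 = 0.4720 m/day.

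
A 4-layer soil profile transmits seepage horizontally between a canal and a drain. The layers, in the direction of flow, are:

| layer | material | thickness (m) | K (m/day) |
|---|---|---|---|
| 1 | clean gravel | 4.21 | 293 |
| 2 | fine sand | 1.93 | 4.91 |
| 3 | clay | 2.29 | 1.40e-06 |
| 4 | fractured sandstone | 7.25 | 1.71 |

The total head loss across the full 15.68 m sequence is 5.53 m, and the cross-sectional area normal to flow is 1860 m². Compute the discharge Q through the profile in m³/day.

0.00629

Flow is perpendicular to layering, so the layers act in series and the equivalent K is the thickness-weighted harmonic mean.
Total thickness L = 4.21 + 1.93 + 2.29 + 7.25 = 15.68 m.
Σ(b_i/K_i) = 4.21/293 + 1.93/4.91 + 2.29/1.40e-06 + 7.25/1.71 = 1.636e+06 d.
K_eq = L / Σ(b_i/K_i) = 15.68 / 1.636e+06 = 9.586e-06 m/day.
Q = K_eq · A · (Δh/L) = 9.586e-06 × 1860 × (5.53/15.68) = 0.006288 m³/day.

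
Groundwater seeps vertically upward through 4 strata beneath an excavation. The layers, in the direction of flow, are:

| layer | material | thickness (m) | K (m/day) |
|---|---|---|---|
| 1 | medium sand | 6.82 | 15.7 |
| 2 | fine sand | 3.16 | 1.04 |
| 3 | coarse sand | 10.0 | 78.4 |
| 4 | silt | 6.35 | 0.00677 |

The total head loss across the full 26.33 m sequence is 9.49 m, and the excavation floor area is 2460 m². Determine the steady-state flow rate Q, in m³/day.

Flow is perpendicular to layering, so the layers act in series and the equivalent K is the thickness-weighted harmonic mean.
Total thickness L = 6.82 + 3.16 + 10.0 + 6.35 = 26.33 m.
Σ(b_i/K_i) = 6.82/15.7 + 3.16/1.04 + 10.0/78.4 + 6.35/0.00677 = 941.6 d.
K_eq = L / Σ(b_i/K_i) = 26.33 / 941.6 = 0.02796 m/day.
Q = K_eq · A · (Δh/L) = 0.02796 × 2460 × (9.49/26.33) = 24.79 m³/day.

24.8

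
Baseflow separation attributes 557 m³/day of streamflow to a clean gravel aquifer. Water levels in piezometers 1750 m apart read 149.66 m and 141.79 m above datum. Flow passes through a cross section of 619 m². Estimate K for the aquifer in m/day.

Hydraulic gradient i = (149.66 − 141.79) / 1750 = 7.87 / 1750 = 0.004497.
From Q = K·A·i, K = Q / (A·i) = 557 / (619.0 × 0.004497) = 200.1 m/day.

200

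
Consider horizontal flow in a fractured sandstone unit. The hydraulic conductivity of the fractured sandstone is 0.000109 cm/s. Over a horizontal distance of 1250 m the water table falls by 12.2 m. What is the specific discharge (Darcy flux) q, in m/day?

Convert K: 0.000109 cm/s × 864 = 0.09418 m/day.
Hydraulic gradient i = Δh / L = 12.2 / 1250 = 0.009760.
Specific discharge q = K · i = 0.09418 × 0.009760 = 0.0009192 m/day.

0.000919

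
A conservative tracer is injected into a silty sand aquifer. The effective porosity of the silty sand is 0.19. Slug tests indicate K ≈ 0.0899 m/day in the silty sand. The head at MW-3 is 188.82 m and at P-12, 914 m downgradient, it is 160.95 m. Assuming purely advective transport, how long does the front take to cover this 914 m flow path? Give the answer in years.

173

Hydraulic gradient i = (188.82 − 160.95) / 914 = 27.87 / 914 = 0.03049.
Darcy flux q = K · i = 0.08990 × 0.03049 = 0.002741 m/day.
Seepage velocity v = q / n_e = 0.002741 / 0.19 = 0.01443 m/day.
Travel time t = L / v = 914 / 0.01443 = 63350 days = 173.4 years.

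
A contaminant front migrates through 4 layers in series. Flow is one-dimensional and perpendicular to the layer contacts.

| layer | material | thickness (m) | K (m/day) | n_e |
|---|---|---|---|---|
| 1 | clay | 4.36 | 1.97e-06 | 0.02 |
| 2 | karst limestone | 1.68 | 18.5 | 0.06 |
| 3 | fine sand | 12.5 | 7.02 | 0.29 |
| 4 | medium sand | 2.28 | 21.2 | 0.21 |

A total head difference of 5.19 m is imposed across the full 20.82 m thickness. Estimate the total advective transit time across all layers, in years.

With flow normal to the layers, continuity requires the same specific discharge q through every layer.
Σ(b_i/K_i) = 4.36/1.97e-06 + 1.68/18.5 + 12.5/7.02 + 2.28/21.2 = 2.213e+06 d.
q = Δh / Σ(b_i/K_i) = 5.19 / 2.213e+06 = 2.345e-06 m/day.
In each layer the seepage velocity is v_i = q/n_i, so the layer transit time is t_i = b_i·n_i / q:
  layer 1 (clay): t_1 = 4.36 × 0.02 / 2.345e-06 = 37185 d
  layer 2 (karst limestone): t_2 = 1.68 × 0.06 / 2.345e-06 = 42985 d
  layer 3 (fine sand): t_3 = 12.5 × 0.29 / 2.345e-06 = 1.546e+06 d
  layer 4 (medium sand): t_4 = 2.28 × 0.21 / 2.345e-06 = 2.042e+05 d
Total t = Σ t_i = 1.830e+06 days = 5011 years.

5010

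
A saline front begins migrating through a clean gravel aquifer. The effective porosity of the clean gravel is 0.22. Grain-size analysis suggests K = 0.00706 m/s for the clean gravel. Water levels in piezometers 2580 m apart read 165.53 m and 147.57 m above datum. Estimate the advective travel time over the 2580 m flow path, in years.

Convert K: 0.00706 m/s × 86400 = 610.0 m/day.
Hydraulic gradient i = (165.53 − 147.57) / 2580 = 17.96 / 2580 = 0.006961.
Darcy flux q = K · i = 610.0 × 0.006961 = 4.246 m/day.
Seepage velocity v = q / n_e = 4.246 / 0.22 = 19.30 m/day.
Travel time t = L / v = 2580 / 19.30 = 133.7 days = 0.3660 years.

0.366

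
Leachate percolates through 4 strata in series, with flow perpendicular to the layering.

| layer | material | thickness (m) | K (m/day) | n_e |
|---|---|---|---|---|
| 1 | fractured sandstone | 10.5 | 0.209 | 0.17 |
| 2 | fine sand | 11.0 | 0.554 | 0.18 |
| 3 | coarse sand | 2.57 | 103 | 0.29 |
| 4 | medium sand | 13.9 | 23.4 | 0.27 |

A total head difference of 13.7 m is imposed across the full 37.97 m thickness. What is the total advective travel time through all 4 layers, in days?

42.7

With flow normal to the layers, continuity requires the same specific discharge q through every layer.
Σ(b_i/K_i) = 10.5/0.209 + 11.0/0.554 + 2.57/103 + 13.9/23.4 = 70.71 d.
q = Δh / Σ(b_i/K_i) = 13.7 / 70.71 = 0.1937 m/day.
In each layer the seepage velocity is v_i = q/n_i, so the layer transit time is t_i = b_i·n_i / q:
  layer 1 (fractured sandstone): t_1 = 10.5 × 0.17 / 0.1937 = 9.213 d
  layer 2 (fine sand): t_2 = 11.0 × 0.18 / 0.1937 = 10.22 d
  layer 3 (coarse sand): t_3 = 2.57 × 0.29 / 0.1937 = 3.847 d
  layer 4 (medium sand): t_4 = 13.9 × 0.27 / 0.1937 = 19.37 d
Total t = Σ t_i = 42.65 days.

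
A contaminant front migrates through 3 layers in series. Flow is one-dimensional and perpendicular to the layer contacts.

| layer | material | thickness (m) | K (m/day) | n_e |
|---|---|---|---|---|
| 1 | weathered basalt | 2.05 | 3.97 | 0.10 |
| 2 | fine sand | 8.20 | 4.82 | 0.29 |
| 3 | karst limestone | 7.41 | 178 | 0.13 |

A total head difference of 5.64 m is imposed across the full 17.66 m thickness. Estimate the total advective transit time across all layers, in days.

1.42

With flow normal to the layers, continuity requires the same specific discharge q through every layer.
Σ(b_i/K_i) = 2.05/3.97 + 8.20/4.82 + 7.41/178 = 2.259 d.
q = Δh / Σ(b_i/K_i) = 5.64 / 2.259 = 2.496 m/day.
In each layer the seepage velocity is v_i = q/n_i, so the layer transit time is t_i = b_i·n_i / q:
  layer 1 (weathered basalt): t_1 = 2.05 × 0.10 / 2.496 = 0.08212 d
  layer 2 (fine sand): t_2 = 8.20 × 0.29 / 2.496 = 0.9526 d
  layer 3 (karst limestone): t_3 = 7.41 × 0.13 / 2.496 = 0.3859 d
Total t = Σ t_i = 1.421 days.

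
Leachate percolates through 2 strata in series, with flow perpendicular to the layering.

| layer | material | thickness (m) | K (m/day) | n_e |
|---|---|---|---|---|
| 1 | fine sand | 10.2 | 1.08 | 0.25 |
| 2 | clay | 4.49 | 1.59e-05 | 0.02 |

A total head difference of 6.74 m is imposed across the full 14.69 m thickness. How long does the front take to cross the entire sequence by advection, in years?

With flow normal to the layers, continuity requires the same specific discharge q through every layer.
Σ(b_i/K_i) = 10.2/1.08 + 4.49/1.59e-05 = 2.824e+05 d.
q = Δh / Σ(b_i/K_i) = 6.74 / 2.824e+05 = 2.387e-05 m/day.
In each layer the seepage velocity is v_i = q/n_i, so the layer transit time is t_i = b_i·n_i / q:
  layer 1 (fine sand): t_1 = 10.2 × 0.25 / 2.387e-05 = 1.068e+05 d
  layer 2 (clay): t_2 = 4.49 × 0.02 / 2.387e-05 = 3763 d
Total t = Σ t_i = 1.106e+05 days = 302.8 years.

303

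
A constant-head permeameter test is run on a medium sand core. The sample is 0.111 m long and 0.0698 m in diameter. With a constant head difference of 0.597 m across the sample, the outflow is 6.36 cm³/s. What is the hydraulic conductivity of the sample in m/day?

Cross-sectional area A = π·(d/2)² = π × (0.0698/2)² = 0.003826 m².
Convert discharge: 6.36 cm³/s = 6.360e-06 m³/s.
Darcy's law rearranged: K = Q·L / (A·Δh) = 6.360e-06 × 0.111 / (0.003826 × 0.597) = 0.0003090 m/s = 26.70 m/day.

26.7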